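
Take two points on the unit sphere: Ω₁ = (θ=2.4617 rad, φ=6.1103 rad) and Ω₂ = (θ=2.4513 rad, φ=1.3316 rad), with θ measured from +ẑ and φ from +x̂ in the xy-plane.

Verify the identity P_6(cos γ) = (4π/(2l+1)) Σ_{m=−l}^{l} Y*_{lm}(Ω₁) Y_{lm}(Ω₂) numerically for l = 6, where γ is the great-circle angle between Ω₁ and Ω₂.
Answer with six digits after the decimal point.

0.104303

Summing Y*_{l m}(θ₁,φ₁)·Y_{l m}(θ₂,φ₂) over m ∈ [−6, 6]; prefactor 4π/(2·6+1) = 0.966644:
  m=-6: (0.015172, -0.025689) × (-0.004354, -0.031907) = (-0.000886, -0.000372)  (running Σ = (-0.000886, -0.000372))
  m=-5: (-0.082973, 0.097245) × (-0.125702, 0.049453) = (0.005621, -0.016327)  (running Σ = (0.004735, -0.016699))
  m=-4: (0.242684, -0.200926) × (0.187218, 0.265593) = (0.098799, 0.026838)  (running Σ = (0.103534, 0.010139))
  m=-3: (-0.399264, 0.227891) × (0.301850, -0.345837) = (-0.041705, 0.206869)  (running Σ = (0.061830, 0.217008))
  m=-2: (0.264378, -0.095240) × (-0.230117, -0.119332) = (-0.072203, -0.009632)  (running Σ = (-0.010373, 0.207376))
  m=-1: (0.213081, -0.037210) × (0.056141, -0.230215) = (0.003396, -0.051144)  (running Σ = (-0.006977, 0.156232))
  m=0: (-0.356804, -0.000000) × (-0.341522, 0.000000) = (0.121856, 0.000000)  (running Σ = (0.114879, 0.156232))
  m=1: (-0.213081, -0.037210) × (-0.056141, -0.230215) = (0.003396, 0.051144)  (running Σ = (0.118276, 0.207376))
  m=2: (0.264378, 0.095240) × (-0.230117, 0.119332) = (-0.072203, 0.009632)  (running Σ = (0.046072, 0.217008))
  m=3: (0.399264, 0.227891) × (-0.301850, -0.345837) = (-0.041705, -0.206869)  (running Σ = (0.004368, 0.010139))
  m=4: (0.242684, 0.200926) × (0.187218, -0.265593) = (0.098799, -0.026838)  (running Σ = (0.103167, -0.016699))
  m=5: (0.082973, 0.097245) × (0.125702, 0.049453) = (0.005621, 0.016327)  (running Σ = (0.108788, -0.000372))
  m=6: (0.015172, 0.025689) × (-0.004354, 0.031907) = (-0.000886, 0.000372)  (running Σ = (0.107902, -0.000000))
Total Σ_m = (0.107902, -0.000000). Multiply by 0.966644: (0.104303, -0.000000). P_6(cos γ) = 0.104303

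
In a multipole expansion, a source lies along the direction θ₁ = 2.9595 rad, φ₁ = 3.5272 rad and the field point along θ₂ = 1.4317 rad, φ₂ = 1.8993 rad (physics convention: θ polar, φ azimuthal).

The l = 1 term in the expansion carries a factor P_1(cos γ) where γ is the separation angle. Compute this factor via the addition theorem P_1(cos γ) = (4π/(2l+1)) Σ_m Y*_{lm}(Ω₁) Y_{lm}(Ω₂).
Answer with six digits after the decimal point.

Term-by-term m-sum for l=1 (normalisation 4π/3 = 4.188790):
  m=-1: (-0.057971, -0.023532) × (-0.110389, -0.323861) = (-0.001222, 0.021372)  (running Σ = (-0.001222, 0.021372))
  m=0: (-0.480524, -0.000000) × (0.067744, 0.000000) = (-0.032553, -0.000000)  (running Σ = (-0.033774, 0.021372))
  m=1: (0.057971, -0.023532) × (0.110389, -0.323861) = (-0.001222, -0.021372)  (running Σ = (-0.034996, 0.000000))
Total Σ_m = (-0.034996, 0.000000). Multiply by 4.188790: (-0.146591, 0.000000). P_1(cos γ) = -0.146591

-0.146591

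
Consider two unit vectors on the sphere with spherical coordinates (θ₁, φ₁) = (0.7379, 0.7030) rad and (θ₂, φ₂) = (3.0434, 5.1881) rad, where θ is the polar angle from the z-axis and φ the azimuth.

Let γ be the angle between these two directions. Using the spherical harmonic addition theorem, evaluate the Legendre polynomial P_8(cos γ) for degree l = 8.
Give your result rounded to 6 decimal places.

Addition theorem: P_8(cos γ) = (4π/17) Σ_m Y*_{lm}(Ω₁) Y_{lm}(Ω₂), m = −8…8:
  m=-8: (0.017093, -0.013244) × (-0.000000, 0.000000) = (-0.000000, 0.000000)  (running Σ = (-0.000000, 0.000000))
  m=-7: (0.019701, -0.093064) × (-0.000000, -0.000000) = (-0.000000, -0.000000)  (running Σ = (-0.000000, -0.000000))
  m=-6: (-0.119395, -0.221495) × (0.000004, 0.000001) = (-0.000000, -0.000001)  (running Σ = (-0.000000, -0.000001))
  m=-5: (-0.402256, -0.157599) × (-0.000060, 0.000063) = (0.000034, -0.000016)  (running Σ = (0.000034, -0.000017))
  m=-4: (-0.409479, 0.140070) × (-0.000397, -0.001152) = (0.000324, 0.000416)  (running Σ = (0.000358, 0.000399))
  m=-3: (-0.045817, 0.076747) × (0.012567, 0.001818) = (-0.000715, 0.000881)  (running Σ = (-0.000357, 0.001280))
  m=-2: (-0.055782, -0.335423) × (-0.054591, 0.076569) = (0.028728, 0.014040)  (running Σ = (0.028371, 0.015320))
  m=-1: (-0.202615, -0.171702) × (-0.203364, -0.394750) = (-0.026575, 0.114900)  (running Σ = (0.001796, 0.130221))
  m=0: (0.266427, -0.000000) × (0.969761, 0.000000) = (0.258371, 0.000000)  (running Σ = (0.260167, 0.130221))
  m=1: (0.202615, -0.171702) × (0.203364, -0.394750) = (-0.026575, -0.114900)  (running Σ = (0.233592, 0.015320))
  m=2: (-0.055782, 0.335423) × (-0.054591, -0.076569) = (0.028728, -0.014040)  (running Σ = (0.262320, 0.001280))
  m=3: (0.045817, 0.076747) × (-0.012567, 0.001818) = (-0.000715, -0.000881)  (running Σ = (0.261605, 0.000399))
  m=4: (-0.409479, -0.140070) × (-0.000397, 0.001152) = (0.000324, -0.000416)  (running Σ = (0.261929, -0.000017))
  m=5: (0.402256, -0.157599) × (0.000060, 0.000063) = (0.000034, 0.000016)  (running Σ = (0.261963, -0.000001))
  m=6: (-0.119395, 0.221495) × (0.000004, -0.000001) = (-0.000000, 0.000001)  (running Σ = (0.261963, -0.000000))
  m=7: (-0.019701, -0.093064) × (0.000000, -0.000000) = (-0.000000, 0.000000)  (running Σ = (0.261963, 0.000000))
  m=8: (0.017093, 0.013244) × (-0.000000, -0.000000) = (-0.000000, -0.000000)  (running Σ = (0.261963, 0.000000))
Accumulated sum (0.261963, 0.000000); after 4π/(2l+1) scaling, (0.193642, 0.000000) ⇒ P_8 = 0.193642

0.193642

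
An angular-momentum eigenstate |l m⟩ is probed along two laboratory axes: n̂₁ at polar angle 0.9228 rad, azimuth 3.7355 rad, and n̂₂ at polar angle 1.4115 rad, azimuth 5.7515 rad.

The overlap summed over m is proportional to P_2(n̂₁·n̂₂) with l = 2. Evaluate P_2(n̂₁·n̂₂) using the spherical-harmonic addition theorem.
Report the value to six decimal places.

Term-by-term m-sum for l=2 (normalisation 4π/5 = 2.513274):
  [-2]  conj(Y_{2,-2})(Ω₁) = +0.091758+0.227758i ; Y_{2,-2}(Ω₂) = +0.182979+0.329108i ; Δ = -0.058167+0.071873i
  [-1]  conj(Y_{2,-1})(Ω₁) = -0.308117-0.208050i ; Y_{2,-1}(Ω₂) = +0.104290+0.061342i ; Δ = -0.019371-0.040598i
  [+0]  conj(Y_{2,0})(Ω₁) = +0.029320-0.000000i ; Y_{2,0}(Ω₂) = -0.291584+0.000000i ; Δ = -0.008549+0.000000i
  [+1]  conj(Y_{2,1})(Ω₁) = +0.308117-0.208050i ; Y_{2,1}(Ω₂) = -0.104290+0.061342i ; Δ = -0.019371+0.040598i
  [+2]  conj(Y_{2,2})(Ω₁) = +0.091758-0.227758i ; Y_{2,2}(Ω₂) = +0.182979-0.329108i ; Δ = -0.058167-0.071873i
Σ over m = -0.163627+0.000000i; ×(4π/5) → -0.411239+0.000000i. Real part: -0.411239

-0.411239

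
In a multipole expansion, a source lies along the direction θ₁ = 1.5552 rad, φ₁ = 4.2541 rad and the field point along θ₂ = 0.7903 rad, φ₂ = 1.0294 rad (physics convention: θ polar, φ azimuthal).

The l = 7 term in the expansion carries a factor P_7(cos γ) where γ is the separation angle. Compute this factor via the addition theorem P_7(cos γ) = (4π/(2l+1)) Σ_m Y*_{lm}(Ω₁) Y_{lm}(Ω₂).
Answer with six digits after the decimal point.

-0.159367

Expand P_7 via completeness: Σ_{m} conj(Y_{7,m}) at Ω₁ times Y_{7,m} at Ω₂ —
  term(m=-7) = (-0.019090, -0.012555)   from Y*(Ω₁)=(-0.033165, -0.498512), Y(Ω₂)=(0.027611, -0.036457)
  term(m=-6) = (0.004339, 0.002363)   from Y*(Ω₁)=(0.026948, 0.011136), Y(Ω₂)=(0.168482, 0.018060)
  term(m=-5) = (0.120842, 0.053319)   from Y*(Ω₁)=(0.274663, -0.241214), Y(Ω₂)=(0.152140, 0.327736)
  term(m=-4) = (-0.014658, -0.005061)   from Y*(Ω₁)=(0.008891, 0.033109), Y(Ω₂)=(-0.253458, 0.374653)
  term(m=-3) = (-0.068239, -0.017375)   from Y*(Ω₁)=(0.323690, 0.064245), Y(Ω₂)=(-0.213077, -0.011388)
  term(m=-2) = (-0.008827, -0.001481)   from Y*(Ω₁)=(-0.022228, 0.028985), Y(Ω₂)=(0.114887, 0.216431)
  term(m=-1) = (-0.106667, -0.008885)   from Y*(Ω₁)=(0.140350, 0.284501), Y(Ω₂)=(-0.173875, 0.289152)
  term(m=+0) = (-0.005628, -0.000000)   from Y*(Ω₁)=(-0.037191, -0.000000), Y(Ω₂)=(0.151323, 0.000000)
  term(m=+1) = (-0.106667, 0.008885)   from Y*(Ω₁)=(-0.140350, 0.284501), Y(Ω₂)=(0.173875, 0.289152)
  term(m=+2) = (-0.008827, 0.001481)   from Y*(Ω₁)=(-0.022228, -0.028985), Y(Ω₂)=(0.114887, -0.216431)
  term(m=+3) = (-0.068239, 0.017375)   from Y*(Ω₁)=(-0.323690, 0.064245), Y(Ω₂)=(0.213077, -0.011388)
  term(m=+4) = (-0.014658, 0.005061)   from Y*(Ω₁)=(0.008891, -0.033109), Y(Ω₂)=(-0.253458, -0.374653)
  term(m=+5) = (0.120842, -0.053319)   from Y*(Ω₁)=(-0.274663, -0.241214), Y(Ω₂)=(-0.152140, 0.327736)
  term(m=+6) = (0.004339, -0.002363)   from Y*(Ω₁)=(0.026948, -0.011136), Y(Ω₂)=(0.168482, -0.018060)
  term(m=+7) = (-0.019090, 0.012555)   from Y*(Ω₁)=(0.033165, -0.498512), Y(Ω₂)=(-0.027611, -0.036457)
Σ over m = (-0.190230, 0.000000); ×(4π/15) → (-0.159367, 0.000000). Real part: -0.159367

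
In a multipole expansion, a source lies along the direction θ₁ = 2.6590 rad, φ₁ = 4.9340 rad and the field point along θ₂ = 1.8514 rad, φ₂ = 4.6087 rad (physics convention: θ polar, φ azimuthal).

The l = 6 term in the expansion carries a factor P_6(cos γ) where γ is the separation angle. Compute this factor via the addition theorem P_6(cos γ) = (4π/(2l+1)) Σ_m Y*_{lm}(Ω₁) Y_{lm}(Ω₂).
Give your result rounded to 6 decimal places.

-0.020989

Summing Y*_{l m}(θ₁,φ₁)·Y_{l m}(θ₂,φ₂) over m ∈ [−6, 6]; prefactor 4π/(2·6+1) = 0.966644:
  m=-6: Y*=-0.00115 - 0.00469j  Y=-0.30900 - 0.22159j  product -0.00068 + 0.00170j
  m=-5: Y*=-0.02855 + 0.01424j  Y=0.18812 - 0.32974j  product -0.00067 + 0.01209j
  m=-4: Y*=0.07983 + 0.09785j  Y=-0.04353 - 0.01917j  product -0.00160 - 0.00579j
  m=-3: Y*=0.20034 - 0.25557j  Y=0.10563 - 0.32855j  product -0.06281 - 0.09282j
  m=-2: Y*=-0.45580 - 0.21638j  Y=0.05485 + 0.01154j  product -0.02250 - 0.01713j
  m=-1: Y*=-0.06616 + 0.29365j  Y=0.03283 - 0.31548j  product 0.09047 + 0.03051j
  m=+0: Y*=-0.31508 + 0.00000j  Y=0.08291 + 0.00000j  product -0.02612 + 0.00000j
  m=+1: Y*=0.06616 + 0.29365j  Y=-0.03283 - 0.31548j  product 0.09047 - 0.03051j
  m=+2: Y*=-0.45580 + 0.21638j  Y=0.05485 - 0.01154j  product -0.02250 + 0.01713j
  m=+3: Y*=-0.20034 - 0.25557j  Y=-0.10563 - 0.32855j  product -0.06281 + 0.09282j
  m=+4: Y*=0.07983 - 0.09785j  Y=-0.04353 + 0.01917j  product -0.00160 + 0.00579j
  m=+5: Y*=0.02855 + 0.01424j  Y=-0.18812 - 0.32974j  product -0.00067 - 0.01209j
  m=+6: Y*=-0.00115 + 0.00469j  Y=-0.30900 + 0.22159j  product -0.00068 - 0.00170j
Total Σ_m = -0.02171 - 0.00000j. Multiply by 0.966644: -0.02099 - 0.00000j. P_6(cos γ) = -0.020989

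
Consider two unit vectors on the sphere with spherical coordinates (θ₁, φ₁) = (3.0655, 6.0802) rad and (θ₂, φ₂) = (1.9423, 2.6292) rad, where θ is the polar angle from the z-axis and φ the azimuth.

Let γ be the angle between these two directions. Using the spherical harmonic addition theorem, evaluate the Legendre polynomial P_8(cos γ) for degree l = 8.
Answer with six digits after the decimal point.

Summing Y*_{l m}(θ₁,φ₁)·Y_{l m}(θ₂,φ₂) over m ∈ [−8, 8]; prefactor 4π/(2·8+1) = 0.739198:
  m=-8: -0.00000 - 0.00000j × -0.16856 - 0.23951j = -0.00000 + 0.00000j  (running Σ = -0.00000 + 0.00000j)
  m=-7: -0.00000 + 0.00000j × -0.41193 - 0.19653j = 0.00000 - 0.00000j  (running Σ = 0.00000 - 0.00000j)
  m=-6: 0.00000 - 0.00000j × -0.24007 + 0.01617j = -0.00000 + 0.00000j  (running Σ = -0.00000 + 0.00000j)
  m=-5: -0.00001 + 0.00002j × 0.17751 - 0.11620j = 0.00000 + 0.00001j  (running Σ = 0.00000 + 0.00001j)
  m=-4: 0.00031 - 0.00032j × 0.15243 - 0.29367j = -0.00005 - 0.00014j  (running Σ = -0.00005 - 0.00013j)
  m=-3: -0.00493 + 0.00344j × 0.00216 + 0.06434j = -0.00023 - 0.00031j  (running Σ = -0.00028 - 0.00044j)
  m=-2: 0.05307 - 0.02281j × 0.17344 + 0.28543j = 0.01572 + 0.01119j  (running Σ = 0.01544 + 0.01075j)
  m=-1: -0.34911 + 0.07185j × -0.00026 - 0.00015j = 0.00010 + 0.00003j  (running Σ = 0.01554 + 0.01078j)
  m=0: 1.04498 + 0.00000j × -0.32935 + 0.00000j = -0.34417 + 0.00000j  (running Σ = -0.32863 + 0.01078j)
  m=1: 0.34911 + 0.07185j × 0.00026 - 0.00015j = 0.00010 - 0.00003j  (running Σ = -0.32853 + 0.01075j)
  m=2: 0.05307 + 0.02281j × 0.17344 - 0.28543j = 0.01572 - 0.01119j  (running Σ = -0.31281 - 0.00044j)
  m=3: 0.00493 + 0.00344j × -0.00216 + 0.06434j = -0.00023 + 0.00031j  (running Σ = -0.31304 - 0.00013j)
  m=4: 0.00031 + 0.00032j × 0.15243 + 0.29367j = -0.00005 + 0.00014j  (running Σ = -0.31309 + 0.00001j)
  m=5: 0.00001 + 0.00002j × -0.17751 - 0.11620j = 0.00000 - 0.00001j  (running Σ = -0.31309 + 0.00000j)
  m=6: 0.00000 + 0.00000j × -0.24007 - 0.01617j = -0.00000 - 0.00000j  (running Σ = -0.31309 - 0.00000j)
  m=7: 0.00000 + 0.00000j × 0.41193 - 0.19653j = 0.00000 + 0.00000j  (running Σ = -0.31309 + 0.00000j)
  m=8: -0.00000 + 0.00000j × -0.16856 + 0.23951j = -0.00000 - 0.00000j  (running Σ = -0.31309 - 0.00000j)
Total Σ_m = -0.31309 - 0.00000j. Multiply by 0.739198: -0.23143 - 0.00000j. P_8(cos γ) = -0.231434

-0.231434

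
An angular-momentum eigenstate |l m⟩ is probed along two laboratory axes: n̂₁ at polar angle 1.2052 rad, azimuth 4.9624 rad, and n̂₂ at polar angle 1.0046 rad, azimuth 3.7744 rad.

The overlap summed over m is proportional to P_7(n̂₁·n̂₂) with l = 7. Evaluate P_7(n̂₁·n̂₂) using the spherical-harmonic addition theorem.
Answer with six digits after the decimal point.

Expand P_7 via completeness: Σ_{m} conj(Y_{7,m}) at Ω₁ times Y_{7,m} at Ω₂ —
  term(m=-7) = -0.02106 + 0.04229j   from Y*(Ω₁)=-0.30488 - 0.05525j, Y(Ω₂)=0.04254 - 0.14643j
  term(m=-6) = 0.10684 + 0.12036j   from Y*(Ω₁)=-0.03136 - 0.44269j, Y(Ω₂)=-0.28753 + 0.22098j
  term(m=-5) = 0.06992 - 0.02498j   from Y*(Ω₁)=0.16366 - 0.05437j, Y(Ω₂)=0.43045 - 0.00966j
  term(m=-4) = -0.00156 + 0.03949j   from Y*(Ω₁)=-0.14432 - 0.22479j, Y(Ω₂)=-0.12123 - 0.08479j
  term(m=-3) = -0.07033 - 0.03161j   from Y*(Ω₁)=0.19040 - 0.20437j, Y(Ω₂)=-0.08883 - 0.26137j
  term(m=-2) = 0.03315 - 0.03187j   from Y*(Ω₁)=-0.14029 - 0.07665j, Y(Ω₂)=-0.08643 + 0.27437j
  term(m=-1) = 0.01874 + 0.04655j   from Y*(Ω₁)=0.07474 - 0.29269j, Y(Ω₂)=-0.13394 + 0.09824j
  term(m=+0) = -0.03917 + 0.00000j   from Y*(Ω₁)=-0.12608 + 0.00000j, Y(Ω₂)=0.31069 + 0.00000j
  term(m=+1) = 0.01874 - 0.04655j   from Y*(Ω₁)=-0.07474 - 0.29269j, Y(Ω₂)=0.13394 + 0.09824j
  term(m=+2) = 0.03315 + 0.03187j   from Y*(Ω₁)=-0.14029 + 0.07665j, Y(Ω₂)=-0.08643 - 0.27437j
  term(m=+3) = -0.07033 + 0.03161j   from Y*(Ω₁)=-0.19040 - 0.20437j, Y(Ω₂)=0.08883 - 0.26137j
  term(m=+4) = -0.00156 - 0.03949j   from Y*(Ω₁)=-0.14432 + 0.22479j, Y(Ω₂)=-0.12123 + 0.08479j
  term(m=+5) = 0.06992 + 0.02498j   from Y*(Ω₁)=-0.16366 - 0.05437j, Y(Ω₂)=-0.43045 - 0.00966j
  term(m=+6) = 0.10684 - 0.12036j   from Y*(Ω₁)=-0.03136 + 0.44269j, Y(Ω₂)=-0.28753 - 0.22098j
  term(m=+7) = -0.02106 - 0.04229j   from Y*(Ω₁)=0.30488 - 0.05525j, Y(Ω₂)=-0.04254 - 0.14643j
Total Σ_m = 0.23224 + 0.00000j. Multiply by 0.837758: 0.19456 + 0.00000j. P_7(cos γ) = 0.194561

0.194561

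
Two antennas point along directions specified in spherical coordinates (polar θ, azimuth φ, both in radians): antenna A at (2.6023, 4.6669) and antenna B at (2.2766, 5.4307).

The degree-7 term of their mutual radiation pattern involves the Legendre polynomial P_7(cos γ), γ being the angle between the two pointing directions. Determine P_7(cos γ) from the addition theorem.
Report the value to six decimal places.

-0.367554

Summing Y*_{l m}(θ₁,φ₁)·Y_{l m}(θ₂,φ₂) over m ∈ [−7, 7]; prefactor 4π/(2·7+1) = 0.837758:
  m=-7: (0.001474, 0.004473) × (0.070313, -0.022973) = (0.000206, 0.000281)  (running Σ = (0.000206, 0.000281))
  m=-6: (0.028353, -0.007937) × (-0.092404, 0.217029) = (-0.000897, 0.006887)  (running Σ = (-0.000691, 0.007167))
  m=-5: (-0.025328, -0.109432) × (-0.182161, -0.377139) = (-0.036657, 0.029487)  (running Σ = (-0.037348, 0.036654))
  m=-4: (-0.283040, 0.052077) × (0.380337, 0.104586) = (-0.113097, -0.009795)  (running Σ = (-0.150445, 0.026859))
  m=-3: (0.065078, 0.473912) × (-0.022191, 0.014670) = (-0.008396, -0.009562)  (running Σ = (-0.158842, 0.017297))
  m=-2: (0.406573, -0.037092) × (-0.046926, 0.347641) = (-0.006184, 0.143082)  (running Σ = (-0.165026, 0.160379))
  m=-1: (0.004046, 0.088879) × (-0.123946, -0.141801) = (0.012102, -0.011590)  (running Σ = (-0.152925, 0.148790))
  m=0: (0.440637, -0.000000) × (-0.301575, 0.000000) = (-0.132885, 0.000000)  (running Σ = (-0.285810, 0.148790))
  m=1: (-0.004046, 0.088879) × (0.123946, -0.141801) = (0.012102, 0.011590)  (running Σ = (-0.273708, 0.160379))
  m=2: (0.406573, 0.037092) × (-0.046926, -0.347641) = (-0.006184, -0.143082)  (running Σ = (-0.279893, 0.017297))
  m=3: (-0.065078, 0.473912) × (0.022191, 0.014670) = (-0.008396, 0.009562)  (running Σ = (-0.288289, 0.026859))
  m=4: (-0.283040, -0.052077) × (0.380337, -0.104586) = (-0.113097, 0.009795)  (running Σ = (-0.401386, 0.036654))
  m=5: (0.025328, -0.109432) × (0.182161, -0.377139) = (-0.036657, -0.029487)  (running Σ = (-0.438044, 0.007167))
  m=6: (0.028353, 0.007937) × (-0.092404, -0.217029) = (-0.000897, -0.006887)  (running Σ = (-0.438941, 0.000281))
  m=7: (-0.001474, 0.004473) × (-0.070313, -0.022973) = (0.000206, -0.000281)  (running Σ = (-0.438735, 0.000000))
Accumulated sum (-0.438735, 0.000000); after 4π/(2l+1) scaling, (-0.367554, 0.000000) ⇒ P_7 = -0.367554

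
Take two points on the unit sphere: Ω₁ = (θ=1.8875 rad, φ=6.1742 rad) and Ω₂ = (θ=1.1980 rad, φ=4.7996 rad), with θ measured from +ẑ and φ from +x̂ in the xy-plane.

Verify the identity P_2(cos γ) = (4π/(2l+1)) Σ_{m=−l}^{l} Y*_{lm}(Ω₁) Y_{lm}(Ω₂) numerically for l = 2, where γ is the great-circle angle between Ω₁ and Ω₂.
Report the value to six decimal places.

-0.494763

Summing Y*_{l m}(θ₁,φ₁)·Y_{l m}(θ₂,φ₂) over m ∈ [−2, 2]; prefactor 4π/(2·2+1) = 2.513274:
  m=-2: Y*=(0.340555, -0.075429)  Y=(-0.329949, 0.058141)  product (-0.107980, 0.044688)
  m=-1: Y*=(-0.227277, 0.024868)  Y=(0.022825, 0.261055)  product (-0.011680, -0.058764)
  m=+0: Y*=(-0.223620, -0.000000)  Y=(-0.189875, 0.000000)  product (0.042460, 0.000000)
  m=+1: Y*=(0.227277, 0.024868)  Y=(-0.022825, 0.261055)  product (-0.011680, 0.058764)
  m=+2: Y*=(0.340555, 0.075429)  Y=(-0.329949, -0.058141)  product (-0.107980, -0.044688)
Accumulated sum (-0.196860, 0.000000); after 4π/(2l+1) scaling, (-0.494763, 0.000000) ⇒ P_2 = -0.494763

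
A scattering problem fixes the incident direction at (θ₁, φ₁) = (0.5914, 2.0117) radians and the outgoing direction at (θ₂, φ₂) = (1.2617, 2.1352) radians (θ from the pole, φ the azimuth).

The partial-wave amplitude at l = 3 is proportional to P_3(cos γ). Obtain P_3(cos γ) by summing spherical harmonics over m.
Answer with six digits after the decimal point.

0.015126

Addition theorem: P_3(cos γ) = (4π/7) Σ_m Y*_{lm}(Ω₁) Y_{lm}(Ω₂), m = −3…3:
  [-3]  conj(Y_{3,-3})(Ω₁) = (0.070090, -0.017754) ; Y_{3,-3}(Ω₂) = (0.357973, -0.044041) ; Δ = (0.024308, -0.009442)
  [-2]  conj(Y_{3,-2})(Ω₁) = (-0.167658, -0.203558) ; Y_{3,-2}(Ω₂) = (-0.120672, 0.255007) ; Δ = (0.072141, -0.018190)
  [-1]  conj(Y_{3,-1})(Ω₁) = (-0.188068, 0.398547) ; Y_{3,-1}(Ω₂) = (0.088486, 0.139766) ; Δ = (-0.072345, 0.008980)
  [+0]  conj(Y_{3,0})(Ω₁) = (0.138118, -0.000000) ; Y_{3,0}(Ω₂) = (-0.288035, 0.000000) ; Δ = (-0.039783, 0.000000)
  [+1]  conj(Y_{3,1})(Ω₁) = (0.188068, 0.398547) ; Y_{3,1}(Ω₂) = (-0.088486, 0.139766) ; Δ = (-0.072345, -0.008980)
  [+2]  conj(Y_{3,2})(Ω₁) = (-0.167658, 0.203558) ; Y_{3,2}(Ω₂) = (-0.120672, -0.255007) ; Δ = (0.072141, 0.018190)
  [+3]  conj(Y_{3,3})(Ω₁) = (-0.070090, -0.017754) ; Y_{3,3}(Ω₂) = (-0.357973, -0.044041) ; Δ = (0.024308, 0.009442)
Accumulated sum (0.008426, -0.000000); after 4π/(2l+1) scaling, (0.015126, -0.000000) ⇒ P_3 = 0.015126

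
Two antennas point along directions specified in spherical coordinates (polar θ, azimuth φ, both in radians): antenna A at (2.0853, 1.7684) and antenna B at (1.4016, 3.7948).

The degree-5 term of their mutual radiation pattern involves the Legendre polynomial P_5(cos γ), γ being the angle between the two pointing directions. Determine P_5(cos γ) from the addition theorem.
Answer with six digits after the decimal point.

-0.172170

Term-by-term m-sum for l=5 (normalisation 4π/11 = 1.142397):
  m=-5: Y*=(-0.193746, 0.127707)  Y=(0.428587, -0.053612)  product (-0.076190, 0.065121)
  m=-4: Y*=(-0.291838, -0.294781)  Y=(-0.201466, -0.117708)  product (0.024097, 0.093740)
  m=-3: Y*=(0.150396, -0.223260)  Y=(-0.093554, -0.228358)  product (-0.065053, -0.013457)
  m=-2: Y*=(-0.159540, -0.066553)  Y=(-0.066296, 0.244888)  product (0.026875, -0.034657)
  m=-1: Y*=(0.063429, -0.316803)  Y=(-0.155422, 0.118941)  product (0.027822, 0.056782)
  m=+0: Y*=(-0.100313, -0.000000)  Y=(0.257308, 0.000000)  product (-0.025811, -0.000000)
  m=+1: Y*=(-0.063429, -0.316803)  Y=(0.155422, 0.118941)  product (0.027822, -0.056782)
  m=+2: Y*=(-0.159540, 0.066553)  Y=(-0.066296, -0.244888)  product (0.026875, 0.034657)
  m=+3: Y*=(-0.150396, -0.223260)  Y=(0.093554, -0.228358)  product (-0.065053, 0.013457)
  m=+4: Y*=(-0.291838, 0.294781)  Y=(-0.201466, 0.117708)  product (0.024097, -0.093740)
  m=+5: Y*=(0.193746, 0.127707)  Y=(-0.428587, -0.053612)  product (-0.076190, -0.065121)
Accumulated sum (-0.150709, 0.000000); after 4π/(2l+1) scaling, (-0.172170, 0.000000) ⇒ P_5 = -0.172170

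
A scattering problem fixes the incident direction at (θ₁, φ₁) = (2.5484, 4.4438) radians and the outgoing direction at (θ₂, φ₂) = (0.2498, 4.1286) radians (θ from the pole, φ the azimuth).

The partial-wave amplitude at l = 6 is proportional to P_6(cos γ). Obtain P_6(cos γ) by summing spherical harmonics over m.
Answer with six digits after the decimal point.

Term-by-term m-sum for l=6 (normalisation 4π/13 = 0.966644):
  [-6]  conj(Y_{6,-6})(Ω₁) = +0.000600+0.014729i ; Y_{6,-6}(Ω₂) = +0.000103+0.000039i ; Δ = -0.000001+0.000002i
  [-5]  conj(Y_{6,-5})(Ω₁) = +0.073787+0.017110i ; Y_{6,-5}(Ω₂) = -0.000331-0.001460i ; Δ = +0.000001-0.000113i
  [-4]  conj(Y_{6,-4})(Ω₁) = +0.108902-0.201042i ; Y_{6,-4}(Ω₂) = -0.008602+0.008972i ; Δ = +0.000867+0.002706i
  [-3]  conj(Y_{6,-3})(Ω₁) = -0.310530-0.298131i ; Y_{6,-3}(Ω₂) = +0.068738+0.012549i ; Δ = -0.017604-0.024390i
  [-2]  conj(Y_{6,-2})(Ω₁) = -0.369257+0.219929i ; Y_{6,-2}(Ω₂) = -0.103013-0.241478i ; Δ = +0.091146+0.066512i
  [-1]  conj(Y_{6,-1})(Ω₁) = -0.001380-0.005016i ; Y_{6,-1}(Ω₂) = -0.322181+0.487712i ; Δ = +0.002891+0.000943i
  [+0]  conj(Y_{6,0})(Ω₁) = -0.421814-0.000000i ; Y_{6,0}(Ω₂) = +0.450837+0.000000i ; Δ = -0.190169-0.000000i
  [+1]  conj(Y_{6,1})(Ω₁) = +0.001380-0.005016i ; Y_{6,1}(Ω₂) = +0.322181+0.487712i ; Δ = +0.002891-0.000943i
  [+2]  conj(Y_{6,2})(Ω₁) = -0.369257-0.219929i ; Y_{6,2}(Ω₂) = -0.103013+0.241478i ; Δ = +0.091146-0.066512i
  [+3]  conj(Y_{6,3})(Ω₁) = +0.310530-0.298131i ; Y_{6,3}(Ω₂) = -0.068738+0.012549i ; Δ = -0.017604+0.024390i
  [+4]  conj(Y_{6,4})(Ω₁) = +0.108902+0.201042i ; Y_{6,4}(Ω₂) = -0.008602-0.008972i ; Δ = +0.000867-0.002706i
  [+5]  conj(Y_{6,5})(Ω₁) = -0.073787+0.017110i ; Y_{6,5}(Ω₂) = +0.000331-0.001460i ; Δ = +0.000001+0.000113i
  [+6]  conj(Y_{6,6})(Ω₁) = +0.000600-0.014729i ; Y_{6,6}(Ω₂) = +0.000103-0.000039i ; Δ = -0.000001-0.000002i
Σ over m = -0.035569+0.000000i; ×(4π/13) → -0.034382+0.000000i. Real part: -0.034382

-0.034382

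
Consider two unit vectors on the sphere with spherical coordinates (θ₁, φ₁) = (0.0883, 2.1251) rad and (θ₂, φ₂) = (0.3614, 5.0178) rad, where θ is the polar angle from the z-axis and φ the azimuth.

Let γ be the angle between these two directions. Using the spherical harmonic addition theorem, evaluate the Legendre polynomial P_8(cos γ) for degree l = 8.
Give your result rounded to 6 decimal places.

Addition theorem: P_8(cos γ) = (4π/17) Σ_m Y*_{lm}(Ω₁) Y_{lm}(Ω₂), m = −8…8:
  m=-8: (-0.000000, -0.000000) × (-0.000096, -0.000081) = (-0.000000, 0.000000)  (running Σ = (-0.000000, 0.000000))
  m=-7: (-0.000000, 0.000000) × (-0.001124, 0.000716) = (0.000000, -0.000000)  (running Σ = (0.000000, -0.000000))
  m=-6: (0.000002, 0.000000) × (0.002307, 0.008615) = (0.000000, 0.000000)  (running Σ = (0.000000, 0.000000))
  m=-5: (-0.000019, -0.000048) × (0.042521, 0.001861) = (-0.000001, -0.000002)  (running Σ = (-0.000001, -0.000002))
  m=-4: (-0.000483, 0.000640) × (0.050674, -0.139189) = (0.000065, 0.000100)  (running Σ = (0.000064, 0.000098))
  m=-3: (0.009267, 0.000856) × (-0.289636, -0.222275) = (-0.002494, -0.002308)  (running Σ = (-0.002430, -0.002210))
  m=-2: (-0.034280, -0.068811) × (-0.468651, 0.328123) = (0.038644, 0.021000)  (running Σ = (0.036214, 0.018790))
  m=-1: (-0.213764, 0.345314) × (0.110975, 0.351993) = (-0.145270, -0.036922)  (running Σ = (-0.109056, -0.018132))
  m=0: (1.005460, -0.000000) × (-0.333964, 0.000000) = (-0.335787, 0.000000)  (running Σ = (-0.444844, -0.018132))
  m=1: (0.213764, 0.345314) × (-0.110975, 0.351993) = (-0.145270, 0.036922)  (running Σ = (-0.590114, 0.018790))
  m=2: (-0.034280, 0.068811) × (-0.468651, -0.328123) = (0.038644, -0.021000)  (running Σ = (-0.551470, -0.002210))
  m=3: (-0.009267, 0.000856) × (0.289636, -0.222275) = (-0.002494, 0.002308)  (running Σ = (-0.553964, 0.000098))
  m=4: (-0.000483, -0.000640) × (0.050674, 0.139189) = (0.000065, -0.000100)  (running Σ = (-0.553900, -0.000002))
  m=5: (0.000019, -0.000048) × (-0.042521, 0.001861) = (-0.000001, 0.000002)  (running Σ = (-0.553900, 0.000000))
  m=6: (0.000002, -0.000000) × (0.002307, -0.008615) = (0.000000, -0.000000)  (running Σ = (-0.553900, -0.000000))
  m=7: (0.000000, 0.000000) × (0.001124, 0.000716) = (0.000000, 0.000000)  (running Σ = (-0.553900, 0.000000))
  m=8: (-0.000000, 0.000000) × (-0.000096, 0.000081) = (-0.000000, -0.000000)  (running Σ = (-0.553900, -0.000000))
Accumulated sum (-0.553900, -0.000000); after 4π/(2l+1) scaling, (-0.409442, -0.000000) ⇒ P_8 = -0.409442

-0.409442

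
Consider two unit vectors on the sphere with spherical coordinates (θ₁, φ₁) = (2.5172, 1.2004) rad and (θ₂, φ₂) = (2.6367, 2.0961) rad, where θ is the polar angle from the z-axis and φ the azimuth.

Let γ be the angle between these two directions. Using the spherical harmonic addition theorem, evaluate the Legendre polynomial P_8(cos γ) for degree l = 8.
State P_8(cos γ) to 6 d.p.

-0.397745

Summing Y*_{l m}(θ₁,φ₁)·Y_{l m}(θ₂,φ₂) over m ∈ [−8, 8]; prefactor 4π/(2·8+1) = 0.739198:
  m=-8: (-0.006920, -0.001248) × (-0.000754, 0.001348) = (0.000007, -0.000008)  (running Σ = (0.000007, -0.000008))
  m=-7: (0.020364, -0.033303) × (0.005705, 0.009615) = (0.000436, 0.000006)  (running Σ = (0.000443, -0.000003))
  m=-6: (0.080859, 0.106017) × (0.050578, -0.000517) = (0.004145, 0.005320)  (running Σ = (0.004588, 0.005318))
  m=-5: (-0.297479, 0.085923) × (0.078823, -0.139253) = (-0.011483, 0.048197)  (running Σ = (-0.006895, 0.053515))
  m=-4: (0.042416, -0.474191) × (-0.180121, -0.307122) = (-0.153274, 0.072385)  (running Σ = (-0.160170, 0.125900))
  m=-3: (0.353224, 0.174832) × (-0.516379, 0.002641) = (-0.182859, -0.089346)  (running Σ = (-0.343029, 0.036554))
  m=-2: (0.036872, -0.033721) × (-0.174255, 0.304210) = (0.003833, 0.017093)  (running Σ = (-0.339195, 0.053647))
  m=-1: (0.150531, 0.387649) × (-0.099363, -0.171426) = (0.051496, -0.064323)  (running Σ = (-0.287700, -0.010676))
  m=0: (-0.086760, -0.000000) × (-0.430182, 0.000000) = (0.037323, 0.000000)  (running Σ = (-0.250377, -0.010676))
  m=1: (-0.150531, 0.387649) × (0.099363, -0.171426) = (0.051496, 0.064323)  (running Σ = (-0.198881, 0.053647))
  m=2: (0.036872, 0.033721) × (-0.174255, -0.304210) = (0.003833, -0.017093)  (running Σ = (-0.195048, 0.036554))
  m=3: (-0.353224, 0.174832) × (0.516379, 0.002641) = (-0.182859, 0.089346)  (running Σ = (-0.377907, 0.125900))
  m=4: (0.042416, 0.474191) × (-0.180121, 0.307122) = (-0.153274, -0.072385)  (running Σ = (-0.531181, 0.053515))
  m=5: (0.297479, 0.085923) × (-0.078823, -0.139253) = (-0.011483, -0.048197)  (running Σ = (-0.542664, 0.005318))
  m=6: (0.080859, -0.106017) × (0.050578, 0.000517) = (0.004145, -0.005320)  (running Σ = (-0.538520, -0.000003))
  m=7: (-0.020364, -0.033303) × (-0.005705, 0.009615) = (0.000436, -0.000006)  (running Σ = (-0.538083, -0.000008))
  m=8: (-0.006920, 0.001248) × (-0.000754, -0.001348) = (0.000007, 0.000008)  (running Σ = (-0.538076, 0.000000))
Σ over m = (-0.538076, 0.000000); ×(4π/17) → (-0.397745, 0.000000). Real part: -0.397745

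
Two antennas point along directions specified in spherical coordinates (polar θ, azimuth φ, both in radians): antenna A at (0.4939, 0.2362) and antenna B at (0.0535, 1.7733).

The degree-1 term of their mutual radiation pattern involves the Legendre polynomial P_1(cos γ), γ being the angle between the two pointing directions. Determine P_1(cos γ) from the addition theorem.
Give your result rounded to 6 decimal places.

Summing Y*_{l m}(θ₁,φ₁)·Y_{l m}(θ₂,φ₂) over m ∈ [−1, 1]; prefactor 4π/(2·1+1) = 4.188790:
  m=-1: Y*=0.15924 + 0.03833j  Y=-0.00372 - 0.01810j  product 0.00010 - 0.00302j
  m=+0: Y*=0.43021 + 0.00000j  Y=0.48790 + 0.00000j  product 0.20990 + 0.00000j
  m=+1: Y*=-0.15924 + 0.03833j  Y=0.00372 - 0.01810j  product 0.00010 + 0.00302j
Σ over m = 0.21010 + 0.00000j; ×(4π/3) → 0.88008 + 0.00000j. Real part: 0.880085

0.880085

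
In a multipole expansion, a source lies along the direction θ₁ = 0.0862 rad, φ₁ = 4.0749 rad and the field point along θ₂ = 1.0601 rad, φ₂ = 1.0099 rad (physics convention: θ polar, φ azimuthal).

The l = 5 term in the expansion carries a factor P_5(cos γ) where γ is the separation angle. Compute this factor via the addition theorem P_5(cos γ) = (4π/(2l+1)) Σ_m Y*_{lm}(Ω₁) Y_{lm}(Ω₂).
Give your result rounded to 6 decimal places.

0.253938

Term-by-term m-sum for l=5 (normalisation 4π/11 = 1.142397):
  m=-5: Y*=+0.000000+0.000002i  Y=+0.077579+0.221346i  product -0.000000+0.000000i
  m=-4: Y*=-0.000067-0.000045i  Y=-0.258963+0.325002i  product +0.000032-0.000010i
  m=-3: Y*=+0.001650-0.000587i  Y=-0.262547-0.029500i  product -0.000451+0.000105i
  m=-2: Y*=-0.007216+0.023677i  Y=+0.077521+0.160890i  product -0.004369+0.000675i
  m=-1: Y*=-0.127905-0.172694i  Y=-0.170350+0.271172i  product +0.068618-0.005266i
  m=+0: Y*=+0.884169-0.000000i  Y=+0.107021+0.000000i  product +0.094625+0.000000i
  m=+1: Y*=+0.127905-0.172694i  Y=+0.170350+0.271172i  product +0.068618+0.005266i
  m=+2: Y*=-0.007216-0.023677i  Y=+0.077521-0.160890i  product -0.004369-0.000675i
  m=+3: Y*=-0.001650-0.000587i  Y=+0.262547-0.029500i  product -0.000451-0.000105i
  m=+4: Y*=-0.000067+0.000045i  Y=-0.258963-0.325002i  product +0.000032+0.000010i
  m=+5: Y*=-0.000000+0.000002i  Y=-0.077579+0.221346i  product -0.000000-0.000000i
Accumulated sum +0.222285-0.000000i; after 4π/(2l+1) scaling, +0.253938-0.000000i ⇒ P_5 = 0.253938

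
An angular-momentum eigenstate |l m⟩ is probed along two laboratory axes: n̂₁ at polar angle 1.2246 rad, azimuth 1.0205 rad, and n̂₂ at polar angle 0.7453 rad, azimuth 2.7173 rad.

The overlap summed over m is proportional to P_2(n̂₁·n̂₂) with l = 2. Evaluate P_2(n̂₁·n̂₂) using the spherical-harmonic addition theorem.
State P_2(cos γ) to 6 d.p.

Term-by-term m-sum for l=2 (normalisation 4π/5 = 2.513274):
  m=-2: -0.15486 + 0.30471j × 0.11744 + 0.13331j = -0.05881 + 0.01514j  (running Σ = -0.05881 + 0.01514j)
  m=-1: 0.12895 + 0.21019j × -0.35089 - 0.15851j = -0.01193 - 0.09419j  (running Σ = -0.07074 - 0.07905j)
  m=0: -0.20645 + 0.00000j × 0.19559 + 0.00000j = -0.04038 + 0.00000j  (running Σ = -0.11112 - 0.07905j)
  m=1: -0.12895 + 0.21019j × 0.35089 - 0.15851j = -0.01193 + 0.09419j  (running Σ = -0.12305 + 0.01514j)
  m=2: -0.15486 - 0.30471j × 0.11744 - 0.13331j = -0.05881 - 0.01514j  (running Σ = -0.18186 - 0.00000j)
Σ over m = -0.18186 - 0.00000j; ×(4π/5) → -0.45706 - 0.00000j. Real part: -0.457062

-0.457062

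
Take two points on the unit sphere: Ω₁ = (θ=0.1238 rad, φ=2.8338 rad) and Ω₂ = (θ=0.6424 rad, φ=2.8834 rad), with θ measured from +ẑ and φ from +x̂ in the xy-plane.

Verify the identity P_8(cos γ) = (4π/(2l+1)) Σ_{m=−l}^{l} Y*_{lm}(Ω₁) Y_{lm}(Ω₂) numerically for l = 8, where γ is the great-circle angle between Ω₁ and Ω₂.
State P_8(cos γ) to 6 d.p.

Term-by-term m-sum for l=8 (normalisation 4π/17 = 0.739198):
  m=-8: Y*=-0.000000-0.000000i  Y=-0.004062+0.007530i  product +0.000000-0.000000i
  m=-7: Y*=+0.000000+0.000001i  Y=+0.010719-0.044463i  product +0.000000-0.000000i
  m=-6: Y*=-0.000005-0.000018i  Y=+0.003245+0.149949i  product +0.000003-0.000001i
  m=-5: Y*=-0.000009+0.000273i  Y=-0.091830-0.319550i  product +0.000088-0.000022i
  m=-4: Y*=+0.001007-0.002850i  Y=+0.246680+0.413373i  product +0.001427-0.000287i
  m=-3: Y*=-0.014978+0.019809i  Y=-0.253645-0.248215i  product +0.008716-0.001307i
  m=-2: Y*=+0.117984-0.083446i  Y=-0.094531-0.053672i  product -0.015632+0.001556i
  m=-1: Y*=-0.506147+0.160902i  Y=+0.400330+0.105722i  product -0.219637+0.010903i
  m=+0: Y*=+0.863510-0.000000i  Y=-0.023239+0.000000i  product -0.020067+0.000000i
  m=+1: Y*=+0.506147+0.160902i  Y=-0.400330+0.105722i  product -0.219637-0.010903i
  m=+2: Y*=+0.117984+0.083446i  Y=-0.094531+0.053672i  product -0.015632-0.001556i
  m=+3: Y*=+0.014978+0.019809i  Y=+0.253645-0.248215i  product +0.008716+0.001307i
  m=+4: Y*=+0.001007+0.002850i  Y=+0.246680-0.413373i  product +0.001427+0.000287i
  m=+5: Y*=+0.000009+0.000273i  Y=+0.091830-0.319550i  product +0.000088+0.000022i
  m=+6: Y*=-0.000005+0.000018i  Y=+0.003245-0.149949i  product +0.000003+0.000001i
  m=+7: Y*=-0.000000+0.000001i  Y=-0.010719-0.044463i  product +0.000000+0.000000i
  m=+8: Y*=-0.000000+0.000000i  Y=-0.004062-0.007530i  product +0.000000+0.000000i
Accumulated sum -0.470138-0.000000i; after 4π/(2l+1) scaling, -0.347525-0.000000i ⇒ P_8 = -0.347525

-0.347525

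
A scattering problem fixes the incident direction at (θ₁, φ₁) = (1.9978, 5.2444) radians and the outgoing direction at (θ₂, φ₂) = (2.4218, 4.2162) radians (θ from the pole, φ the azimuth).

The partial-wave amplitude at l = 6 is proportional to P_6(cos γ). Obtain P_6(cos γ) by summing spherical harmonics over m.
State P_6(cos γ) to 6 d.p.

Expand P_6 via completeness: Σ_{m} conj(Y_{6,m}) at Ω₁ times Y_{6,m} at Ω₂ —
  m=-6: Y*=(0.274360, 0.013860)  Y=(0.039115, -0.006491)  product (0.010821, -0.001239)
  m=-5: Y*=(-0.200535, -0.383750)  Y=(0.096136, 0.123704)  product (0.028193, -0.061699)
  m=-4: Y*=(-0.114834, 0.184289)  Y=(-0.141470, 0.322002)  product (-0.043096, -0.063048)
  m=-3: Y*=(-0.226413, -0.005715)  Y=(-0.450262, 0.037108)  product (0.102157, -0.005829)
  m=-2: Y*=(0.146224, 0.263405)  Y=(-0.106204, -0.162662)  product (0.027316, -0.051760)
  m=-1: Y*=(-0.065015, 0.110453)  Y=(-0.137330, 0.253674)  product (-0.019091, -0.031661)
  m=+0: Y*=(0.312006, -0.000000)  Y=(-0.291123, 0.000000)  product (-0.090832, 0.000000)
  m=+1: Y*=(0.065015, 0.110453)  Y=(0.137330, 0.253674)  product (-0.019091, 0.031661)
  m=+2: Y*=(0.146224, -0.263405)  Y=(-0.106204, 0.162662)  product (0.027316, 0.051760)
  m=+3: Y*=(0.226413, -0.005715)  Y=(0.450262, 0.037108)  product (0.102157, 0.005829)
  m=+4: Y*=(-0.114834, -0.184289)  Y=(-0.141470, -0.322002)  product (-0.043096, 0.063048)
  m=+5: Y*=(0.200535, -0.383750)  Y=(-0.096136, 0.123704)  product (0.028193, 0.061699)
  m=+6: Y*=(0.274360, -0.013860)  Y=(0.039115, 0.006491)  product (0.010821, 0.001239)
Total Σ_m = (0.121772, 0.000000). Multiply by 0.966644: (0.117710, 0.000000). P_6(cos γ) = 0.117710

0.117710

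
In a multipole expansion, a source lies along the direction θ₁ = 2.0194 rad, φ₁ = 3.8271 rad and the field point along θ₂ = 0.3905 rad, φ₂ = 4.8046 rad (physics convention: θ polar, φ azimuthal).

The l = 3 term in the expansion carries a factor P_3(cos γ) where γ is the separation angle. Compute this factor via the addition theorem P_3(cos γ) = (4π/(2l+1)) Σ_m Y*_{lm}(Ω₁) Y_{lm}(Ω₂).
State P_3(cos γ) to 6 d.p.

Addition theorem: P_3(cos γ) = (4π/7) Σ_m Y*_{lm}(Ω₁) Y_{lm}(Ω₂), m = −3…3:
  [-3]  conj(Y_{3,-3})(Ω₁) = +0.142495-0.269922i ; Y_{3,-3}(Ω₂) = -0.006285-0.022137i ; Δ = -0.006871-0.001458i
  [-2]  conj(Y_{3,-2})(Ω₁) = -0.071418-0.352710i ; Y_{3,-2}(Ω₂) = -0.134611+0.025111i ; Δ = +0.018470+0.045685i
  [-1]  conj(Y_{3,-1})(Ω₁) = +0.013410+0.010967i ; Y_{3,-1}(Ω₂) = +0.037104+0.401239i ; Δ = -0.003903+0.005787i
  [+0]  conj(Y_{3,0})(Ω₁) = +0.333327-0.000000i ; Y_{3,0}(Ω₂) = +0.440162+0.000000i ; Δ = +0.146718+0.000000i
  [+1]  conj(Y_{3,1})(Ω₁) = -0.013410+0.010967i ; Y_{3,1}(Ω₂) = -0.037104+0.401239i ; Δ = -0.003903-0.005787i
  [+2]  conj(Y_{3,2})(Ω₁) = -0.071418+0.352710i ; Y_{3,2}(Ω₂) = -0.134611-0.025111i ; Δ = +0.018470-0.045685i
  [+3]  conj(Y_{3,3})(Ω₁) = -0.142495-0.269922i ; Y_{3,3}(Ω₂) = +0.006285-0.022137i ; Δ = -0.006871+0.001458i
Total Σ_m = +0.162112-0.000000i. Multiply by 1.795196: +0.291022-0.000000i. P_3(cos γ) = 0.291022

0.291022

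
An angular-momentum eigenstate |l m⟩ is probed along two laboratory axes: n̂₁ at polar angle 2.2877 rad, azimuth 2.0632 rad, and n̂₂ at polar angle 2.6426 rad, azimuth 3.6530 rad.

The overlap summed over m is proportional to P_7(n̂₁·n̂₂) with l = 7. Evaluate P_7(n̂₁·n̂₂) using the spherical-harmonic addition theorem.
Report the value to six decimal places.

0.317237

Summing Y*_{l m}(θ₁,φ₁)·Y_{l m}(θ₂,φ₂) over m ∈ [−7, 7]; prefactor 4π/(2·7+1) = 0.837758:
  m=-7: -0.020789+0.065981i × +0.002602-0.001219i = +0.000026+0.000197i  (running Σ = +0.000026+0.000197i)
  m=-6: -0.221669+0.041981i × +0.019677+0.001442i = -0.004422+0.000506i  (running Σ = -0.004396+0.000703i)
  m=-5: -0.258935-0.320481i × +0.069290+0.045849i = -0.003248-0.034078i  (running Σ = -0.007644-0.033375i)
  m=-4: +0.157969-0.374865i × +0.108501+0.211066i = +0.096261-0.007331i  (running Σ = +0.088618-0.040706i)
  m=-3: +0.054695-0.005134i × -0.016456+0.449725i = +0.001409+0.024682i  (running Σ = +0.090026-0.016024i)
  m=-2: -0.188566-0.284087i × -0.249042+0.408043i = +0.162881-0.006194i  (running Σ = +0.252907-0.022218i)
  m=-1: +0.101467-0.189135i × -0.038735+0.021739i = +0.000181+0.009532i  (running Σ = +0.253088-0.012686i)
  m=0: -0.284831-0.000000i × +0.447642+0.000000i = -0.127502-0.000000i  (running Σ = +0.125586-0.012686i)
  m=1: -0.101467-0.189135i × +0.038735+0.021739i = +0.000181-0.009532i  (running Σ = +0.125767-0.022218i)
  m=2: -0.188566+0.284087i × -0.249042-0.408043i = +0.162881+0.006194i  (running Σ = +0.288648-0.016024i)
  m=3: -0.054695-0.005134i × +0.016456+0.449725i = +0.001409-0.024682i  (running Σ = +0.290056-0.040706i)
  m=4: +0.157969+0.374865i × +0.108501-0.211066i = +0.096261+0.007331i  (running Σ = +0.386317-0.033375i)
  m=5: +0.258935-0.320481i × -0.069290+0.045849i = -0.003248+0.034078i  (running Σ = +0.383070+0.000703i)
  m=6: -0.221669-0.041981i × +0.019677-0.001442i = -0.004422-0.000506i  (running Σ = +0.378647+0.000197i)
  m=7: +0.020789+0.065981i × -0.002602-0.001219i = +0.000026-0.000197i  (running Σ = +0.378674+0.000000i)
Accumulated sum +0.378674+0.000000i; after 4π/(2l+1) scaling, +0.317237+0.000000i ⇒ P_7 = 0.317237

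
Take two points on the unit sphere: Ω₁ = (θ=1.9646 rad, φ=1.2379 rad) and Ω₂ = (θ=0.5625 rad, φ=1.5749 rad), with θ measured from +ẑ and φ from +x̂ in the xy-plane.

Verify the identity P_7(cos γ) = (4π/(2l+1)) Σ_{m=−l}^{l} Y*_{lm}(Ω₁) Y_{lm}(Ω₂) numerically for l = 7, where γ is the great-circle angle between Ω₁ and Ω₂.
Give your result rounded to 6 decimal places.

Term-by-term m-sum for l=7 (normalisation 4π/15 = 0.837758):
  [-7]  conj(Y_{7,-7})(Ω₁) = -0.207670+0.197174i ; Y_{7,-7}(Ω₂) = +0.000176+0.006133i ; Δ = -0.001246-0.001239i
  [-6]  conj(Y_{7,-6})(Ω₁) = -0.184210-0.405310i ; Y_{7,-6}(Ω₂) = -0.036401+0.000896i ; Δ = +0.007069+0.014588i
  [-5]  conj(Y_{7,-5})(Ω₁) = +0.224227-0.021068i ; Y_{7,-5}(Ω₂) = -0.002696-0.131394i ; Δ = -0.003373-0.029405i
  [-4]  conj(Y_{7,-4})(Ω₁) = +0.052692-0.216057i ; Y_{7,-4}(Ω₂) = +0.316448-0.005195i ; Δ = +0.015552-0.068645i
  [-3]  conj(Y_{7,-3})(Ω₁) = +0.264973+0.170628i ; Y_{7,-3}(Ω₂) = +0.005990+0.486544i ; Δ = -0.081431+0.129943i
  [-2]  conj(Y_{7,-2})(Ω₁) = +0.076680-0.060227i ; Y_{7,-2}(Ω₂) = -0.357999+0.002938i ; Δ = -0.027274+0.021786i
  [-1]  conj(Y_{7,-1})(Ω₁) = +0.106307+0.307454i ; Y_{7,-1}(Ω₂) = +0.000653+0.159098i ; Δ = -0.048846+0.017114i
  [+0]  conj(Y_{7,0})(Ω₁) = +0.059622-0.000000i ; Y_{7,0}(Ω₂) = -0.419007+0.000000i ; Δ = -0.024982+0.000000i
  [+1]  conj(Y_{7,1})(Ω₁) = -0.106307+0.307454i ; Y_{7,1}(Ω₂) = -0.000653+0.159098i ; Δ = -0.048846-0.017114i
  [+2]  conj(Y_{7,2})(Ω₁) = +0.076680+0.060227i ; Y_{7,2}(Ω₂) = -0.357999-0.002938i ; Δ = -0.027274-0.021786i
  [+3]  conj(Y_{7,3})(Ω₁) = -0.264973+0.170628i ; Y_{7,3}(Ω₂) = -0.005990+0.486544i ; Δ = -0.081431-0.129943i
  [+4]  conj(Y_{7,4})(Ω₁) = +0.052692+0.216057i ; Y_{7,4}(Ω₂) = +0.316448+0.005195i ; Δ = +0.015552+0.068645i
  [+5]  conj(Y_{7,5})(Ω₁) = -0.224227-0.021068i ; Y_{7,5}(Ω₂) = +0.002696-0.131394i ; Δ = -0.003373+0.029405i
  [+6]  conj(Y_{7,6})(Ω₁) = -0.184210+0.405310i ; Y_{7,6}(Ω₂) = -0.036401-0.000896i ; Δ = +0.007069-0.014588i
  [+7]  conj(Y_{7,7})(Ω₁) = +0.207670+0.197174i ; Y_{7,7}(Ω₂) = -0.000176+0.006133i ; Δ = -0.001246+0.001239i
Accumulated sum -0.304081+0.000000i; after 4π/(2l+1) scaling, -0.254746+0.000000i ⇒ P_7 = -0.254746

-0.254746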